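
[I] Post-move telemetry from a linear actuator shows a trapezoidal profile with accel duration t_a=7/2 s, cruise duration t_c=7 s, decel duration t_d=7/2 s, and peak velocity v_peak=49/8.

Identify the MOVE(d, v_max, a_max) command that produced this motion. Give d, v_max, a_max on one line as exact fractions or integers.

a_max = (49/8)/(7/2) = 7/4
d_a = ½·49/8·7/2 = 343/32; d_c = 49/8·7 = 343/8
d = 2·343/32 + 343/8 = 1029/16
t_c = 7 > 0 → v_max = v_peak = 49/8

d=1029/16 v_max=49/8 a_max=7/4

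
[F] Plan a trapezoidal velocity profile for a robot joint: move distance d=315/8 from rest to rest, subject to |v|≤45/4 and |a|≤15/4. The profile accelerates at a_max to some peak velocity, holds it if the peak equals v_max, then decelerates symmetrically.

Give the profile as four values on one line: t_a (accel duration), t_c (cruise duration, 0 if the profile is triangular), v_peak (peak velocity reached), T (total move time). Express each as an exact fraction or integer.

v_max²/a_max = (45/4)²/(15/4) = 135/4
315/8 ≥ 135/4 so v_max reached
t_a = (45/4)/(15/4) = 3; v_peak = 45/4
d_cruise = 315/8 − 135/4 = 45/8; t_c = (45/8)/(45/4) = 1/2
T = 2·3 + 1/2 = 13/2

t_a=3 t_c=1/2 v_peak=45/4 T=13/2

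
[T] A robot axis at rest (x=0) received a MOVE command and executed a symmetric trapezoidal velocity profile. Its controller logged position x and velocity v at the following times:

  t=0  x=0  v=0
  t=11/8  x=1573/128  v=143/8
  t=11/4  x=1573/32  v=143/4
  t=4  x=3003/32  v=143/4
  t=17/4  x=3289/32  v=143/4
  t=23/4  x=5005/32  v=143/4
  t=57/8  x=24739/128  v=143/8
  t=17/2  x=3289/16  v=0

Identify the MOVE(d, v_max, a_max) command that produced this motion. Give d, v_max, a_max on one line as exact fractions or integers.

final state: t=17/2, x=3289/16, v=0 → d = 3289/16
a_max = (143/8−0)/(11/8−0) = 13
max v = 143/4 over t∈[11/4,23/4] → v_max = 143/4
check: 143/4·(11/4+3) = 3289/16 ✓

d=3289/16 v_max=143/4 a_max=13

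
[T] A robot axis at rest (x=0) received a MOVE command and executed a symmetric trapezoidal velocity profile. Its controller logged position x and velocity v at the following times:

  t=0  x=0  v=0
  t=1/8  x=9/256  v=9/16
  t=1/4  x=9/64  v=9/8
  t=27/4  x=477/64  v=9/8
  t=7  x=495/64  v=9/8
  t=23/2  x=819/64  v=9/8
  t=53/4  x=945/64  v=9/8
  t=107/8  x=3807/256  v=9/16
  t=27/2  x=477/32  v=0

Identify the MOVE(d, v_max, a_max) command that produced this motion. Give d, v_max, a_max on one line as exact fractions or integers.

d=477/32 v_max=9/8 a_max=9/2

final state: t=27/2, x=477/32, v=0 → d = 477/32
a_max = (9/16−0)/(1/8−0) = 9/2
max v = 9/8 over t∈[1/4,53/4] → v_max = 9/8
check: 9/8·(1/4+13) = 477/32 ✓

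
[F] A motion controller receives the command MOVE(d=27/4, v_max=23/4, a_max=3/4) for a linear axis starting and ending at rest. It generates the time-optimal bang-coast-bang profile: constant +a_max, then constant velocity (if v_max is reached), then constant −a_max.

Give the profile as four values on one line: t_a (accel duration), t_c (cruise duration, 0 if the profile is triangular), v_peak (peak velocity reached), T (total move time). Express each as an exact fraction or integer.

v_max²/a_max = (23/4)²/(3/4) = 529/12
27/4 < 529/12 → triangular
v_peak = √(27/4·3/4) = √(81/16) = 9/4
t_a = (9/4)/(3/4) = 3; t_c = 0
T = 2·3 = 6

t_a=3 t_c=0 v_peak=9/4 T=6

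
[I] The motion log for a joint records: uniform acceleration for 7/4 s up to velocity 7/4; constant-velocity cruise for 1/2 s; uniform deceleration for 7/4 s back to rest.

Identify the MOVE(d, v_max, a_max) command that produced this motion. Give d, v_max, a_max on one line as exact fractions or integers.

d=63/16 v_max=7/4 a_max=1

a_max = (7/4)/(7/4) = 1
d_a = ½·7/4·7/4 = 49/32; d_c = 7/4·1/2 = 7/8
d = 2·49/32 + 7/8 = 63/16
t_c = 1/2 > 0 so v_max = 7/4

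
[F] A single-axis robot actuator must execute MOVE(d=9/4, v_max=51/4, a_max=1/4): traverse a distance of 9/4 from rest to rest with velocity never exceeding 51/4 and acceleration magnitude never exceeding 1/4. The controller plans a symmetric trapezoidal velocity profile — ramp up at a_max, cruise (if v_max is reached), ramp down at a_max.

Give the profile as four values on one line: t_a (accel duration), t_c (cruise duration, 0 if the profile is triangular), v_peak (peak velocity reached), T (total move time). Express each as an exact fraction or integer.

v_max²/a_max = (51/4)²/(1/4) = 2601/4
9/4 < 2601/4 → triangular
v_peak = √(9/4·1/4) = √(9/16) = 3/4
t_a = (3/4)/(1/4) = 3; t_c = 0
T = 2·3 = 6

t_a=3 t_c=0 v_peak=3/4 T=6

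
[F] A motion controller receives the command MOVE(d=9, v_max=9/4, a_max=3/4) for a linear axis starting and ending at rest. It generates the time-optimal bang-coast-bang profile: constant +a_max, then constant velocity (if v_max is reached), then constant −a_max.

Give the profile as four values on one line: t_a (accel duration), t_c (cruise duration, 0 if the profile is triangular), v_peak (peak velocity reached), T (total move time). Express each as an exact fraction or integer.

t_a=3 t_c=1 v_peak=9/4 T=7

v_max²/a_max = (9/4)²/(3/4) = 27/4
9 ≥ 27/4 so v_max reached
t_a = (9/4)/(3/4) = 3; v_peak = 9/4
d_cruise = 9 − 27/4 = 9/4; t_c = (9/4)/(9/4) = 1
T = 2·3 + 1 = 7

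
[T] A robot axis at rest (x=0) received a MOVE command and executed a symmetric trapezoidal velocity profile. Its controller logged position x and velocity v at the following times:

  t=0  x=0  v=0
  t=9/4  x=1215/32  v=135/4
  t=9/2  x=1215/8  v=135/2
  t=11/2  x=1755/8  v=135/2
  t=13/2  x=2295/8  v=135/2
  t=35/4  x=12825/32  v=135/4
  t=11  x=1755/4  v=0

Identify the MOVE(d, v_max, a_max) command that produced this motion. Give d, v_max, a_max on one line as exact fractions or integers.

d=1755/4 v_max=135/2 a_max=15

final state: t=11, x=1755/4, v=0 → d = 1755/4
a_max = (135/4−0)/(9/4−0) = 15
max v = 135/2 over t∈[9/2,13/2] → v_max = 135/2
check: 135/2·(9/2+2) = 1755/4 ✓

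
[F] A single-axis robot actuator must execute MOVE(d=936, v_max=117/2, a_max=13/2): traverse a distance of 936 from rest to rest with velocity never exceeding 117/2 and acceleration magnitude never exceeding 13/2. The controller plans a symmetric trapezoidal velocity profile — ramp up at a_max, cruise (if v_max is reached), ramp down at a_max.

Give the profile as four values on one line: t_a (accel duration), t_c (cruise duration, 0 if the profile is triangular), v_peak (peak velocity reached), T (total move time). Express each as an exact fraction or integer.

v_max²/a_max = (117/2)²/(13/2) = 1053/2
936 ≥ 1053/2 ⇒ cruise phase
t_a = (117/2)/(13/2) = 9; v_peak = 117/2
d_cruise = 936 − 1053/2 = 819/2; t_c = (819/2)/(117/2) = 7
T = 2·9 + 7 = 25

t_a=9 t_c=7 v_peak=117/2 T=25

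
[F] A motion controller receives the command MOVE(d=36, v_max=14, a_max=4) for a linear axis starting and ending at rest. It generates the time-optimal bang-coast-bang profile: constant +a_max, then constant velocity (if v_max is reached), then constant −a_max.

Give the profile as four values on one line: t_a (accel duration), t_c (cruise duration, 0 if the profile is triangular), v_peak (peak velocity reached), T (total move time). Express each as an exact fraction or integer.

t_a=3 t_c=0 v_peak=12 T=6

v_max²/a_max = 14²/4 = 49
36 < 49 → triangular
v_peak = √(36·4) = √144 = 12
t_a = 12/4 = 3; t_c = 0
T = 2·3 = 6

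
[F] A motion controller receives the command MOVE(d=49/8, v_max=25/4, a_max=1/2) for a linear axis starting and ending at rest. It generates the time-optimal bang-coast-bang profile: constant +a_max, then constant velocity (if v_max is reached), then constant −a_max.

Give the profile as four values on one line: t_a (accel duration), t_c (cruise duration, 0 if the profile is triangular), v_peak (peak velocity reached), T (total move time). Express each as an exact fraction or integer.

t_a=7/2 t_c=0 v_peak=7/4 T=7

v_max²/a_max = (25/4)²/(1/2) = 625/8
49/8 < 625/8 so t_c = 0
v_peak = √(49/8·1/2) = √(49/16) = 7/4
t_a = (7/4)/(1/2) = 7/2; t_c = 0
T = 2·7/2 = 7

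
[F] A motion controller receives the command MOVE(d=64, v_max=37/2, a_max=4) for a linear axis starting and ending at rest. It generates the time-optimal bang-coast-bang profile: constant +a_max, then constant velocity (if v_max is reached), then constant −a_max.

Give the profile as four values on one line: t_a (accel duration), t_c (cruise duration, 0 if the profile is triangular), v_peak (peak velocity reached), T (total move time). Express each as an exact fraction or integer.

t_a=4 t_c=0 v_peak=16 T=8

v_max²/a_max = (37/2)²/4 = 1369/16
64 < 1369/16 → triangular
v_peak = √(64·4) = √256 = 16
t_a = 16/4 = 4; t_c = 0
T = 2·4 = 8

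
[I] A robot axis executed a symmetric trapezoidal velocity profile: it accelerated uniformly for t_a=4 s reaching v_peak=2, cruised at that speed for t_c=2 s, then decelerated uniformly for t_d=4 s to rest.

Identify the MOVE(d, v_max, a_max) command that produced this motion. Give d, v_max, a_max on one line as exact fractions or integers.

a_max = 2/4 = 1/2
d_a = ½·2·4 = 4; d_c = 2·2 = 4
d = 2·4 + 4 = 12
t_c = 2 > 0 so v_max = 2

d=12 v_max=2 a_max=1/2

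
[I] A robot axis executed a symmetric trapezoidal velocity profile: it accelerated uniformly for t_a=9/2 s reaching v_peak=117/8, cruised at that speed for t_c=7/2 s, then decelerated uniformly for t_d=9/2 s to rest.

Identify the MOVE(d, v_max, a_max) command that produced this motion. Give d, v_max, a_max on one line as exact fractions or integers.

d=117 v_max=117/8 a_max=13/4

a_max = (117/8)/(9/2) = 13/4
d_a = ½·117/8·9/2 = 1053/32; d_c = 117/8·7/2 = 819/16
d = 2·1053/32 + 819/16 = 117
t_c = 7/2 > 0 so v_max = 117/8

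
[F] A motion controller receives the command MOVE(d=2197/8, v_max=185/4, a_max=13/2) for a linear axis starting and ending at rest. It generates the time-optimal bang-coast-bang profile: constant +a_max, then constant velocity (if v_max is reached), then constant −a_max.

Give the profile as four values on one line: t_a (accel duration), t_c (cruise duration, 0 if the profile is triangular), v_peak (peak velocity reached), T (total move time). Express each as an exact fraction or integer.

t_a=13/2 t_c=0 v_peak=169/4 T=13

(v_max)²/a_max = (185/4)²/(13/2) = 34225/104
2197/8 < 34225/104 ⇒ no cruise
v_peak = √(2197/8·13/2) = √(28561/16) = 169/4
t_a = (169/4)/(13/2) = 13/2; t_c = 0
T = 2·13/2 = 13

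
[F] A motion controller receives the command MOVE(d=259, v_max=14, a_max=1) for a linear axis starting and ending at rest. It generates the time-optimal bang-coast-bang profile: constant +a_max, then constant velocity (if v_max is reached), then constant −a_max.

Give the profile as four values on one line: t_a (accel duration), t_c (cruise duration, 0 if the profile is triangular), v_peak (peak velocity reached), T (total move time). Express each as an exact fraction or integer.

(v_max)²/a_max = 14²/1 = 196
259 ≥ 196 ⇒ cruise phase
t_a = 14/1 = 14; v_peak = 14
d_cruise = 259 − 196 = 63; t_c = 63/14 = 9/2
T = 2·14 + 9/2 = 65/2

t_a=14 t_c=9/2 v_peak=14 T=65/2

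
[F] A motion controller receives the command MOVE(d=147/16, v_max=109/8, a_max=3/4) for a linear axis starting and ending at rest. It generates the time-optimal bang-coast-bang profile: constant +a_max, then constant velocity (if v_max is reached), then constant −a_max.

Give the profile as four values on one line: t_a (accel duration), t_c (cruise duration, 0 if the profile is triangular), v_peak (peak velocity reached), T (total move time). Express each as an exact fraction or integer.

vₘ²/aₘ = (109/8)²/(3/4) = 11881/48
147/16 < 11881/48 ⇒ no cruise
v_peak = √(147/16·3/4) = √(441/64) = 21/8
t_a = (21/8)/(3/4) = 7/2; t_c = 0
T = 2·7/2 = 7

t_a=7/2 t_c=0 v_peak=21/8 T=7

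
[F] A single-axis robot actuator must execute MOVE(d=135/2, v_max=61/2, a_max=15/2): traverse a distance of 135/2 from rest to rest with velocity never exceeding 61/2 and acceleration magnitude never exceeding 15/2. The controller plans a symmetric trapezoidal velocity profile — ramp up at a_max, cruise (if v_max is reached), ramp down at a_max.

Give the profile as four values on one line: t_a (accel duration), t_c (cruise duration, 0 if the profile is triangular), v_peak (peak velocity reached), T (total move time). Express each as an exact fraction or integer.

t_a=3 t_c=0 v_peak=45/2 T=6

v_max²/a_max = (61/2)²/(15/2) = 3721/30
135/2 < 3721/30 → triangular
v_peak = √(135/2·15/2) = √(2025/4) = 45/2
t_a = (45/2)/(15/2) = 3; t_c = 0
T = 2·3 = 6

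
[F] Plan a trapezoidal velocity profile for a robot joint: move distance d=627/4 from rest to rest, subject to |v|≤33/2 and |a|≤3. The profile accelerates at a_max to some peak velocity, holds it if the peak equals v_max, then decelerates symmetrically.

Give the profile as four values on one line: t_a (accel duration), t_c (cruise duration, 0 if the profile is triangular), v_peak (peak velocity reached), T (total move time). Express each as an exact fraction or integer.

t_a=11/2 t_c=4 v_peak=33/2 T=15

(v_max)²/a_max = (33/2)²/3 = 363/4
627/4 ≥ 363/4 so v_max reached
t_a = (33/2)/3 = 11/2; v_peak = 33/2
d_cruise = 627/4 − 363/4 = 66; t_c = 66/(33/2) = 4
T = 2·11/2 + 4 = 15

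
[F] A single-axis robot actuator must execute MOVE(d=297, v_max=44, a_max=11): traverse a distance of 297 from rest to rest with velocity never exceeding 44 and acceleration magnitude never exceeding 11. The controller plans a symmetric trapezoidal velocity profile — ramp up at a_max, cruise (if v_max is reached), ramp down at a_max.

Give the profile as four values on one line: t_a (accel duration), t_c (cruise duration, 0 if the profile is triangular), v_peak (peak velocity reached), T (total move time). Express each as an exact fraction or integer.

v_max²/a_max = 44²/11 = 176
297 ≥ 176 so v_max reached
t_a = 44/11 = 4; v_peak = 44
d_cruise = 297 − 176 = 121; t_c = 121/44 = 11/4
T = 2·4 + 11/4 = 43/4

t_a=4 t_c=11/4 v_peak=44 T=43/4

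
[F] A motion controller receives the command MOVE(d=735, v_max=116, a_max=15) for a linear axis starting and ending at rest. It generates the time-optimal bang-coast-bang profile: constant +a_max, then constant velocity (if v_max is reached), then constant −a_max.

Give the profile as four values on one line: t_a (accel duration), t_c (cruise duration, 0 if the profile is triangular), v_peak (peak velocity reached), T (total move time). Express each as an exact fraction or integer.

t_a=7 t_c=0 v_peak=105 T=14

vₘ²/aₘ = 116²/15 = 13456/15
735 < 13456/15 so t_c = 0
v_peak = √(735·15) = √11025 = 105
t_a = 105/15 = 7; t_c = 0
T = 2·7 = 14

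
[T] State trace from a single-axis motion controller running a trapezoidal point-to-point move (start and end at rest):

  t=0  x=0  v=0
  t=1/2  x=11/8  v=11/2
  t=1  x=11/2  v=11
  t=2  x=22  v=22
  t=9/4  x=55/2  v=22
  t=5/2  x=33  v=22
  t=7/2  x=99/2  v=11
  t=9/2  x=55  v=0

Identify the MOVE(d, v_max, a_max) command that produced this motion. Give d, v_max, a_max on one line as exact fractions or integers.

d=55 v_max=22 a_max=11

final state: t=9/2, x=55, v=0 → d = 55
a_max = (11/2−0)/(1/2−0) = 11
max v = 22 over t∈[2,5/2] → v_max = 22
check: 22·(2+1/2) = 55 ✓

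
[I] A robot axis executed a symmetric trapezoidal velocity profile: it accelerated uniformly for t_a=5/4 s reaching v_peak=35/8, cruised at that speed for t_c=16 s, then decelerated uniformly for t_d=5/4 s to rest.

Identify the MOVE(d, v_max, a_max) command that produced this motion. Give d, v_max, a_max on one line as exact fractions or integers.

a_max = (35/8)/(5/4) = 7/2
d_a = ½·35/8·5/4 = 175/64; d_c = 35/8·16 = 70
d = 2·175/64 + 70 = 2415/32
t_c = 16 > 0 ⇒ limit active, v_max = 35/8

d=2415/32 v_max=35/8 a_max=7/2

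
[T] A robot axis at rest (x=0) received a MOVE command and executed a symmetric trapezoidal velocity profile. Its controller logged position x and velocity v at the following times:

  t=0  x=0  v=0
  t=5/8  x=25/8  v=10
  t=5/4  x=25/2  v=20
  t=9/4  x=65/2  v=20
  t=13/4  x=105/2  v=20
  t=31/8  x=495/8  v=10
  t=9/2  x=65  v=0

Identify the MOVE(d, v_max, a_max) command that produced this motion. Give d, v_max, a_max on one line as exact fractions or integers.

final state: t=9/2, x=65, v=0 → d = 65
a_max = (10−0)/(5/8−0) = 16
max v = 20 over t∈[5/4,13/4] → v_max = 20
check: 20·(5/4+2) = 65 ✓

d=65 v_max=20 a_max=16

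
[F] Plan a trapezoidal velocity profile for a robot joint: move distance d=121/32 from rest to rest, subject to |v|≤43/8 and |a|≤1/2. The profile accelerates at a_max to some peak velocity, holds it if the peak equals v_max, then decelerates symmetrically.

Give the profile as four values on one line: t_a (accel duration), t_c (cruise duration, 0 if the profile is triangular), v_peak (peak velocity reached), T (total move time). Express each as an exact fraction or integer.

t_a=11/4 t_c=0 v_peak=11/8 T=11/2

(v_max)²/a_max = (43/8)²/(1/2) = 1849/32
121/32 < 1849/32 → triangular
v_peak = √(121/32·1/2) = √(121/64) = 11/8
t_a = (11/8)/(1/2) = 11/4; t_c = 0
T = 2·11/4 = 11/2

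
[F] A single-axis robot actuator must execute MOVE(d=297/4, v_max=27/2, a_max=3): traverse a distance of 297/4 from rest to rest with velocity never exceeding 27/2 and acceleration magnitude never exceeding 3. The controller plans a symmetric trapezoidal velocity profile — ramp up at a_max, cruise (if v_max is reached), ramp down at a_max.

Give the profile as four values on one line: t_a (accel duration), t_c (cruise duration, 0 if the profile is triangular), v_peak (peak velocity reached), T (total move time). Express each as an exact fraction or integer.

(v_max)²/a_max = (27/2)²/3 = 243/4
297/4 ≥ 243/4 so v_max reached
t_a = (27/2)/3 = 9/2; v_peak = 27/2
d_cruise = 297/4 − 243/4 = 27/2; t_c = (27/2)/(27/2) = 1
T = 2·9/2 + 1 = 10

t_a=9/2 t_c=1 v_peak=27/2 T=10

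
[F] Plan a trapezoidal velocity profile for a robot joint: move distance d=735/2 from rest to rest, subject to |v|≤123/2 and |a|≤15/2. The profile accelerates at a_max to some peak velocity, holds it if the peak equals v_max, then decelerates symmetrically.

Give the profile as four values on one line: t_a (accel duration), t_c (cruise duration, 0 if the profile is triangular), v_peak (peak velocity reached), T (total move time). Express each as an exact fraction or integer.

vₘ²/aₘ = (123/2)²/(15/2) = 5043/10
735/2 < 5043/10 → triangular
v_peak = √(735/2·15/2) = √(11025/4) = 105/2
t_a = (105/2)/(15/2) = 7; t_c = 0
T = 2·7 = 14

t_a=7 t_c=0 v_peak=105/2 T=14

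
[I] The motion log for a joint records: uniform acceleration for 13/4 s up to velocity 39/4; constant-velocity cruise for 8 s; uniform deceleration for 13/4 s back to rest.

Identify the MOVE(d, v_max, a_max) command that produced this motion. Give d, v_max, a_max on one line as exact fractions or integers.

a_max = (39/4)/(13/4) = 3
d_a = ½·39/4·13/4 = 507/32; d_c = 39/4·8 = 78
d = 2·507/32 + 78 = 1755/16
t_c = 8 > 0 ⇒ limit active, v_max = 39/4

d=1755/16 v_max=39/4 a_max=3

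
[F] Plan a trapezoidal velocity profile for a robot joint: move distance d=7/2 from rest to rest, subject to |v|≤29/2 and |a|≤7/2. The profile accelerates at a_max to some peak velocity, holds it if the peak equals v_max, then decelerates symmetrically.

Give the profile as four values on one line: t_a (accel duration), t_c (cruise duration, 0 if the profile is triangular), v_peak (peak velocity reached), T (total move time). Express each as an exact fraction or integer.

v_max²/a_max = (29/2)²/(7/2) = 841/14
7/2 < 841/14 ⇒ no cruise
v_peak = √(7/2·7/2) = √(49/4) = 7/2
t_a = (7/2)/(7/2) = 1; t_c = 0
T = 2·1 = 2

t_a=1 t_c=0 v_peak=7/2 T=2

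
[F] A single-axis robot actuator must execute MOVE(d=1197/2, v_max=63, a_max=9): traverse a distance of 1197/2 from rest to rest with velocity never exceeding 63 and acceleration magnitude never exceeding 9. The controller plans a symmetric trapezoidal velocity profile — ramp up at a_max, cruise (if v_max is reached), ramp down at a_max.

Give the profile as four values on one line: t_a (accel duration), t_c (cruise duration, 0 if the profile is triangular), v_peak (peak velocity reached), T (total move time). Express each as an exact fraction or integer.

vₘ²/aₘ = 63²/9 = 441
1197/2 ≥ 441 ⇒ cruise phase
t_a = 63/9 = 7; v_peak = 63
d_cruise = 1197/2 − 441 = 315/2; t_c = (315/2)/63 = 5/2
T = 2·7 + 5/2 = 33/2

t_a=7 t_c=5/2 v_peak=63 T=33/2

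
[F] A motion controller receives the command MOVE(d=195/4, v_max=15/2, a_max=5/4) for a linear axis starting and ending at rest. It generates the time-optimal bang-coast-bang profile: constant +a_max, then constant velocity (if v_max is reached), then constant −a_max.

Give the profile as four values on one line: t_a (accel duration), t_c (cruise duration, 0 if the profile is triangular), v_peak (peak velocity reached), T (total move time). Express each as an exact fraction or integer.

t_a=6 t_c=1/2 v_peak=15/2 T=25/2

v_max²/a_max = (15/2)²/(5/4) = 45
195/4 ≥ 45 so v_max reached
t_a = (15/2)/(5/4) = 6; v_peak = 15/2
d_cruise = 195/4 − 45 = 15/4; t_c = (15/4)/(15/2) = 1/2
T = 2·6 + 1/2 = 25/2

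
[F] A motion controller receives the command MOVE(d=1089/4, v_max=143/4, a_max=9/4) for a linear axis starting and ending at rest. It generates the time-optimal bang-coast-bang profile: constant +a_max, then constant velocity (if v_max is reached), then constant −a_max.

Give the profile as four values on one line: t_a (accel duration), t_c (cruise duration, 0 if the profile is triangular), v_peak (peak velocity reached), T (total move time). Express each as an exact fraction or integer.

t_a=11 t_c=0 v_peak=99/4 T=22

vₘ²/aₘ = (143/4)²/(9/4) = 20449/36
1089/4 < 20449/36 → triangular
v_peak = √(1089/4·9/4) = √(9801/16) = 99/4
t_a = (99/4)/(9/4) = 11; t_c = 0
T = 2·11 = 22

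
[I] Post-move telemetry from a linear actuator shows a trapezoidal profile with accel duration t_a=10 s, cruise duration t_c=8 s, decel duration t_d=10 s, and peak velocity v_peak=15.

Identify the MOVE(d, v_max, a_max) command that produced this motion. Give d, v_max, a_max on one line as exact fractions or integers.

a_max = 15/10 = 3/2
d_a = ½·15·10 = 75; d_c = 15·8 = 120
d = 2·75 + 120 = 270
t_c = 8 > 0 → v_max = v_peak = 15

d=270 v_max=15 a_max=3/2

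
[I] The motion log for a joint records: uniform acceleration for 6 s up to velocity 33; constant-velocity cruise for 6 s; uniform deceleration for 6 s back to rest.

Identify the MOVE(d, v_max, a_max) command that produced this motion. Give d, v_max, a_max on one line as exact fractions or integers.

d=396 v_max=33 a_max=11/2

a_max = 33/6 = 11/2
d_a = ½·33·6 = 99; d_c = 33·6 = 198
d = 2·99 + 198 = 396
t_c = 6 > 0 ⇒ limit active, v_max = 33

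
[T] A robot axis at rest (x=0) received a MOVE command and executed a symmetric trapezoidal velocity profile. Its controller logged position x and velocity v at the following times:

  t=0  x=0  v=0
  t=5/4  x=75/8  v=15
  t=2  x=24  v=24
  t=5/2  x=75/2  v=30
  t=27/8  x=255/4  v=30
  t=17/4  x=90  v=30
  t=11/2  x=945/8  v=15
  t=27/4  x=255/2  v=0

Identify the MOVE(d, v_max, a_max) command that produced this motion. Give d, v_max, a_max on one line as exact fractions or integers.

d=255/2 v_max=30 a_max=12

final state: t=27/4, x=255/2, v=0 → d = 255/2
a_max = (15−0)/(5/4−0) = 12
max v = 30 over t∈[5/2,17/4] → v_max = 30
check: 30·(5/2+7/4) = 255/2 ✓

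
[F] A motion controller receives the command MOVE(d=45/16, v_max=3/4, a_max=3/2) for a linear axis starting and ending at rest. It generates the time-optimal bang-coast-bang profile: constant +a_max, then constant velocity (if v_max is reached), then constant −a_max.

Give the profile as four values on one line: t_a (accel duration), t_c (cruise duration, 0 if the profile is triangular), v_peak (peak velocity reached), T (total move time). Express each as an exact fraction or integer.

t_a=1/2 t_c=13/4 v_peak=3/4 T=17/4

v_max²/a_max = (3/4)²/(3/2) = 3/8
45/16 ≥ 3/8 so v_max reached
t_a = (3/4)/(3/2) = 1/2; v_peak = 3/4
d_cruise = 45/16 − 3/8 = 39/16; t_c = (39/16)/(3/4) = 13/4
T = 2·1/2 + 13/4 = 17/4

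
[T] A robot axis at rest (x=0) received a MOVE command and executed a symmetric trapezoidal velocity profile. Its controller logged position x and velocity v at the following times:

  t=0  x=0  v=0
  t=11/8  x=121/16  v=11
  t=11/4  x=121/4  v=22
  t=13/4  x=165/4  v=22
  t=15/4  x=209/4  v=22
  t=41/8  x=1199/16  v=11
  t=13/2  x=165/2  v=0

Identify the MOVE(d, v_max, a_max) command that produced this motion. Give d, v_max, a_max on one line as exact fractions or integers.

d=165/2 v_max=22 a_max=8

final state: t=13/2, x=165/2, v=0 → d = 165/2
a_max = (11−0)/(11/8−0) = 8
max v = 22 over t∈[11/4,15/4] → v_max = 22
check: 22·(11/4+1) = 165/2 ✓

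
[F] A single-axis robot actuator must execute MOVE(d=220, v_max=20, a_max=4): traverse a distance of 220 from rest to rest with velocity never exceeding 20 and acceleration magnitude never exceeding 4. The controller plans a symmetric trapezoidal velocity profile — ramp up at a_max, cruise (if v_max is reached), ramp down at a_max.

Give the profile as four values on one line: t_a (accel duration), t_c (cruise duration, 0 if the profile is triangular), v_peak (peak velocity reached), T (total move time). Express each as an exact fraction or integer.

t_a=5 t_c=6 v_peak=20 T=16

vₘ²/aₘ = 20²/4 = 100
220 ≥ 100 ⇒ cruise phase
t_a = 20/4 = 5; v_peak = 20
d_cruise = 220 − 100 = 120; t_c = 120/20 = 6
T = 2·5 + 6 = 16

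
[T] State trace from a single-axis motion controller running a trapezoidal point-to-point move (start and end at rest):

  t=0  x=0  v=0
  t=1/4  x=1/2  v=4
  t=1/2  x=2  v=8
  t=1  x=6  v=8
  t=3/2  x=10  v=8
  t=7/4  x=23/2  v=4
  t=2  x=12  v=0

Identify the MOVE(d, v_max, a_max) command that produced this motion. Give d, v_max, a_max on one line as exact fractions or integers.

final state: t=2, x=12, v=0 → d = 12
a_max = (4−0)/(1/4−0) = 16
max v = 8 over t∈[1/2,3/2] → v_max = 8
check: 8·(1/2+1) = 12 ✓

d=12 v_max=8 a_max=16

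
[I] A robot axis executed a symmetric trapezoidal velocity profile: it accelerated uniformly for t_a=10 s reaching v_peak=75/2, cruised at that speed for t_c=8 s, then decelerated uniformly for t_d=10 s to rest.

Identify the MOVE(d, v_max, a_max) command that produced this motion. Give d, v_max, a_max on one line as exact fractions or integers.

a_max = (75/2)/10 = 15/4
d_a = ½·75/2·10 = 375/2; d_c = 75/2·8 = 300
d = 2·375/2 + 300 = 675
t_c = 8 > 0 ⇒ limit active, v_max = 75/2

d=675 v_max=75/2 a_max=15/4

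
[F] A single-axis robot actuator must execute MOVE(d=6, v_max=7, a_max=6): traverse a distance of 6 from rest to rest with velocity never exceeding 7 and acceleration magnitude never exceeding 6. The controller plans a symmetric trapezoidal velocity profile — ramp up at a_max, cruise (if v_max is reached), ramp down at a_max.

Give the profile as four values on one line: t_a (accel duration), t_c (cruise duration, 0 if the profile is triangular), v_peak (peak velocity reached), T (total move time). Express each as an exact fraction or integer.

v_max²/a_max = 7²/6 = 49/6
6 < 49/6 ⇒ no cruise
v_peak = √(6·6) = √36 = 6
t_a = 6/6 = 1; t_c = 0
T = 2·1 = 2

t_a=1 t_c=0 v_peak=6 T=2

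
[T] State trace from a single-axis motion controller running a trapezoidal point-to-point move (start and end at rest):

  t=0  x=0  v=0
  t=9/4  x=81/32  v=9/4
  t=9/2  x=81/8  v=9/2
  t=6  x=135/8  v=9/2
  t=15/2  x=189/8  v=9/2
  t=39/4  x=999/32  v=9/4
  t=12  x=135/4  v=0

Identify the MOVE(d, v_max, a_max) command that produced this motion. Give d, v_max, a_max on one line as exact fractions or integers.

d=135/4 v_max=9/2 a_max=1

final state: t=12, x=135/4, v=0 → d = 135/4
a_max = (9/4−0)/(9/4−0) = 1
max v = 9/2 over t∈[9/2,15/2] → v_max = 9/2
check: 9/2·(9/2+3) = 135/4 ✓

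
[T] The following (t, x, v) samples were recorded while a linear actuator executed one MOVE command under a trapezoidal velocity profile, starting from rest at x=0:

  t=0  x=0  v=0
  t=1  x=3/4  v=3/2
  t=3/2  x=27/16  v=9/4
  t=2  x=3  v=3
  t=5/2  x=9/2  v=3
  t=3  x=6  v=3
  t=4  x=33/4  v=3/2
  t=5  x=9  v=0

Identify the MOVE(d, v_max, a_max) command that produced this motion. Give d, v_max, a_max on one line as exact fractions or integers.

d=9 v_max=3 a_max=3/2

final state: t=5, x=9, v=0 → d = 9
a_max = (3/2−0)/(1−0) = 3/2
max v = 3 over t∈[2,3] → v_max = 3
check: 3·(2+1) = 9 ✓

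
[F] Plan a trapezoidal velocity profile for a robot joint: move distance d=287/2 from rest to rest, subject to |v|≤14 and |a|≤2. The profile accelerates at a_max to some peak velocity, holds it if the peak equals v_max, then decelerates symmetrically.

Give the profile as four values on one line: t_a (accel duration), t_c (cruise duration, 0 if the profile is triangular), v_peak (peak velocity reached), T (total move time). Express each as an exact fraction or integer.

v_max²/a_max = 14²/2 = 98
287/2 ≥ 98 → trapezoidal
t_a = 14/2 = 7; v_peak = 14
d_cruise = 287/2 − 98 = 91/2; t_c = (91/2)/14 = 13/4
T = 2·7 + 13/4 = 69/4

t_a=7 t_c=13/4 v_peak=14 T=69/4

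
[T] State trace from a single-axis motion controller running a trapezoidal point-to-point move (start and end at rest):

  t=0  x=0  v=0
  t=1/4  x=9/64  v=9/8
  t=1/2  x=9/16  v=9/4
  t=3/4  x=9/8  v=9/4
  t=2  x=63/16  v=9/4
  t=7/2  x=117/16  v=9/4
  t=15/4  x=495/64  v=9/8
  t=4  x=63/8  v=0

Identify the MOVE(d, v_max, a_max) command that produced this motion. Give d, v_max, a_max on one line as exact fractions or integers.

final state: t=4, x=63/8, v=0 → d = 63/8
a_max = (9/8−0)/(1/4−0) = 9/2
max v = 9/4 over t∈[1/2,7/2] → v_max = 9/4
check: 9/4·(1/2+3) = 63/8 ✓

d=63/8 v_max=9/4 a_max=9/2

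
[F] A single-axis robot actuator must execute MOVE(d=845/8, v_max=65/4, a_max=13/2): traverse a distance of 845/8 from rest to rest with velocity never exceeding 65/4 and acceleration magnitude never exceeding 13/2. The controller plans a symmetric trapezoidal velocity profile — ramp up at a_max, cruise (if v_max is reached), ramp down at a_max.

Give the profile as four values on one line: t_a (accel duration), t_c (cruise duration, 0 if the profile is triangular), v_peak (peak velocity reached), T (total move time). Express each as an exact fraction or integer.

v_max²/a_max = (65/4)²/(13/2) = 325/8
845/8 ≥ 325/8 → trapezoidal
t_a = (65/4)/(13/2) = 5/2; v_peak = 65/4
d_cruise = 845/8 − 325/8 = 65; t_c = 65/(65/4) = 4
T = 2·5/2 + 4 = 9

t_a=5/2 t_c=4 v_peak=65/4 T=9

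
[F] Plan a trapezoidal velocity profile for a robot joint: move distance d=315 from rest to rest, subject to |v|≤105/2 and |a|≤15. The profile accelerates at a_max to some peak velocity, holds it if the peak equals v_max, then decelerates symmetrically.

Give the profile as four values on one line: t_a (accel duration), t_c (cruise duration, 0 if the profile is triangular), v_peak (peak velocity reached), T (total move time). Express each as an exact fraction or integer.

t_a=7/2 t_c=5/2 v_peak=105/2 T=19/2

vₘ²/aₘ = (105/2)²/15 = 735/4
315 ≥ 735/4 so v_max reached
t_a = (105/2)/15 = 7/2; v_peak = 105/2
d_cruise = 315 − 735/4 = 525/4; t_c = (525/4)/(105/2) = 5/2
T = 2·7/2 + 5/2 = 19/2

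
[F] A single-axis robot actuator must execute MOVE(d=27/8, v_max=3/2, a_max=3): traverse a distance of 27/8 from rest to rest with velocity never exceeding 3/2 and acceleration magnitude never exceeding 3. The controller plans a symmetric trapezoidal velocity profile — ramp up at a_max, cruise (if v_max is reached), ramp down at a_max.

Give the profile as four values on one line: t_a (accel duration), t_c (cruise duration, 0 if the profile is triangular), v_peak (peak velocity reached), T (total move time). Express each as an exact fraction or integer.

t_a=1/2 t_c=7/4 v_peak=3/2 T=11/4

vₘ²/aₘ = (3/2)²/3 = 3/4
27/8 ≥ 3/4 so v_max reached
t_a = (3/2)/3 = 1/2; v_peak = 3/2
d_cruise = 27/8 − 3/4 = 21/8; t_c = (21/8)/(3/2) = 7/4
T = 2·1/2 + 7/4 = 11/4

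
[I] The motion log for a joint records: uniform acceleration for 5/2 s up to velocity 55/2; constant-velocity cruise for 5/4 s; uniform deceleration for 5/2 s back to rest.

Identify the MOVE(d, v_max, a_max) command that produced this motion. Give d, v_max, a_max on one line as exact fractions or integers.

d=825/8 v_max=55/2 a_max=11

a_max = (55/2)/(5/2) = 11
d_a = ½·55/2·5/2 = 275/8; d_c = 55/2·5/4 = 275/8
d = 2·275/8 + 275/8 = 825/8
t_c = 5/4 > 0 → v_max = v_peak = 55/2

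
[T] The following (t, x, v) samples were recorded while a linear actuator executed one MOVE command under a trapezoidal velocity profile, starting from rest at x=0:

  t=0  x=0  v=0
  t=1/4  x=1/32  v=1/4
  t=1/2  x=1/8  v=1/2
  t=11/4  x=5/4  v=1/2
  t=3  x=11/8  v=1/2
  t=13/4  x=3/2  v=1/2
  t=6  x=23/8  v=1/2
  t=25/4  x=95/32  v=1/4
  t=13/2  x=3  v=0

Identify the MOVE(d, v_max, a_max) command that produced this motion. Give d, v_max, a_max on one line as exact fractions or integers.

d=3 v_max=1/2 a_max=1

final state: t=13/2, x=3, v=0 → d = 3
a_max = (1/4−0)/(1/4−0) = 1
max v = 1/2 over t∈[1/2,6] → v_max = 1/2
check: 1/2·(1/2+11/2) = 3 ✓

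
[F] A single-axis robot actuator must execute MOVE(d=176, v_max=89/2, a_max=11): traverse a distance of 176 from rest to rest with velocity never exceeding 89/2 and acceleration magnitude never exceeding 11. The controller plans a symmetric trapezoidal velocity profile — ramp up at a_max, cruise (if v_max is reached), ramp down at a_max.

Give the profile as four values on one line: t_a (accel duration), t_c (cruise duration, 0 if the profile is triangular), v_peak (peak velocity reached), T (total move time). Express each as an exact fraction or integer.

v_max²/a_max = (89/2)²/11 = 7921/44
176 < 7921/44 ⇒ no cruise
v_peak = √(176·11) = √1936 = 44
t_a = 44/11 = 4; t_c = 0
T = 2·4 = 8

t_a=4 t_c=0 v_peak=44 T=8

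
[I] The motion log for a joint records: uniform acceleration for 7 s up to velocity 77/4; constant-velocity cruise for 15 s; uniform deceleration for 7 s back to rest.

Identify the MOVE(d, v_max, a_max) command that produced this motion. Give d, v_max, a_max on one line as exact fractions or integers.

a_max = (77/4)/7 = 11/4
d_a = ½·77/4·7 = 539/8; d_c = 77/4·15 = 1155/4
d = 2·539/8 + 1155/4 = 847/2
t_c = 15 > 0 ⇒ limit active, v_max = 77/4

d=847/2 v_max=77/4 a_max=11/4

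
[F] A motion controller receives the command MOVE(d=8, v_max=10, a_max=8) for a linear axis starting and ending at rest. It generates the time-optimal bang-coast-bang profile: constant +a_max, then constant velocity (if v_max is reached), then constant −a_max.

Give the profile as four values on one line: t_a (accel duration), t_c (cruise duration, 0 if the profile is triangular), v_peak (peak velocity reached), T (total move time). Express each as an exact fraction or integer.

t_a=1 t_c=0 v_peak=8 T=2

(v_max)²/a_max = 10²/8 = 25/2
8 < 25/2 so t_c = 0
v_peak = √(8·8) = √64 = 8
t_a = 8/8 = 1; t_c = 0
T = 2·1 = 2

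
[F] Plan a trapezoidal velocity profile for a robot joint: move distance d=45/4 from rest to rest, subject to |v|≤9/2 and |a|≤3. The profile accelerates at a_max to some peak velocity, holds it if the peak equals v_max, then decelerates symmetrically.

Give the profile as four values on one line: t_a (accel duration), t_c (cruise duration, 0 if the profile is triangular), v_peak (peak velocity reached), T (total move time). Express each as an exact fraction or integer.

t_a=3/2 t_c=1 v_peak=9/2 T=4

vₘ²/aₘ = (9/2)²/3 = 27/4
45/4 ≥ 27/4 so v_max reached
t_a = (9/2)/3 = 3/2; v_peak = 9/2
d_cruise = 45/4 − 27/4 = 9/2; t_c = (9/2)/(9/2) = 1
T = 2·3/2 + 1 = 4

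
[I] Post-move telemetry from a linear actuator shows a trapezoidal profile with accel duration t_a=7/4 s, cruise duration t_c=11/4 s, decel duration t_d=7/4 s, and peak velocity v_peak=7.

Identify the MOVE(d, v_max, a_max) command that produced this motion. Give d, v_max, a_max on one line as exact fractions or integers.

d=63/2 v_max=7 a_max=4

a_max = 7/(7/4) = 4
d_a = ½·7·7/4 = 49/8; d_c = 7·11/4 = 77/4
d = 2·49/8 + 77/4 = 63/2
t_c = 11/4 > 0 ⇒ limit active, v_max = 7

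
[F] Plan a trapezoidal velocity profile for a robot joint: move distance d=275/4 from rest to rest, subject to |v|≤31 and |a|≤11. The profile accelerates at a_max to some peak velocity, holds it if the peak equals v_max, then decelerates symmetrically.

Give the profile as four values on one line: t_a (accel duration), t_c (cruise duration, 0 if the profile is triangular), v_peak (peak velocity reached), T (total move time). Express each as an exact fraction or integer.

v_max²/a_max = 31²/11 = 961/11
275/4 < 961/11 so t_c = 0
v_peak = √(275/4·11) = √(3025/4) = 55/2
t_a = (55/2)/11 = 5/2; t_c = 0
T = 2·5/2 = 5

t_a=5/2 t_c=0 v_peak=55/2 T=5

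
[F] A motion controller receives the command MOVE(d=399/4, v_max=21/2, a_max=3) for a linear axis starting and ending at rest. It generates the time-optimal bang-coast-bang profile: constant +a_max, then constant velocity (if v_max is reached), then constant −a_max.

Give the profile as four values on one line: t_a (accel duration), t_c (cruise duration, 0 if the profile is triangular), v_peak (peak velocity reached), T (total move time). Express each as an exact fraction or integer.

(v_max)²/a_max = (21/2)²/3 = 147/4
399/4 ≥ 147/4 so v_max reached
t_a = (21/2)/3 = 7/2; v_peak = 21/2
d_cruise = 399/4 − 147/4 = 63; t_c = 63/(21/2) = 6
T = 2·7/2 + 6 = 13

t_a=7/2 t_c=6 v_peak=21/2 T=13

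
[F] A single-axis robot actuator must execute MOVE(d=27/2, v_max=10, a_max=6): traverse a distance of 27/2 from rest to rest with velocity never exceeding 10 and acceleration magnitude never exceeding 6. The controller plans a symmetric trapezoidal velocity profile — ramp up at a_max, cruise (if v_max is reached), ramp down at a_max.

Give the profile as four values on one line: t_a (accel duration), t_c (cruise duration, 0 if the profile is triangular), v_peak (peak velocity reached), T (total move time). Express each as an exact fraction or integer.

t_a=3/2 t_c=0 v_peak=9 T=3

v_max²/a_max = 10²/6 = 50/3
27/2 < 50/3 → triangular
v_peak = √(27/2·6) = √81 = 9
t_a = 9/6 = 3/2; t_c = 0
T = 2·3/2 = 3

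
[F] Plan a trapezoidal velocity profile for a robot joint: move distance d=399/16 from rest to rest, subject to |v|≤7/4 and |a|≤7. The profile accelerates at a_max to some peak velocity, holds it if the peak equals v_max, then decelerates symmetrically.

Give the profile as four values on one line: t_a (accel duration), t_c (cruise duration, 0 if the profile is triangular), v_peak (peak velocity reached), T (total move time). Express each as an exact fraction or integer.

t_a=1/4 t_c=14 v_peak=7/4 T=29/2

v_max²/a_max = (7/4)²/7 = 7/16
399/16 ≥ 7/16 ⇒ cruise phase
t_a = (7/4)/7 = 1/4; v_peak = 7/4
d_cruise = 399/16 − 7/16 = 49/2; t_c = (49/2)/(7/4) = 14
T = 2·1/4 + 14 = 29/2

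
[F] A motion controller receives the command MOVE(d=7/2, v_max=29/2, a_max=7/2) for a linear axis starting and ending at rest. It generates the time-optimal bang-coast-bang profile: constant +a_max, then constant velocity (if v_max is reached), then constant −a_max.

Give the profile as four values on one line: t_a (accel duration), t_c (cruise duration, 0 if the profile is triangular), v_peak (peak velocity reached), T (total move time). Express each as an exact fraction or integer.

vₘ²/aₘ = (29/2)²/(7/2) = 841/14
7/2 < 841/14 ⇒ no cruise
v_peak = √(7/2·7/2) = √(49/4) = 7/2
t_a = (7/2)/(7/2) = 1; t_c = 0
T = 2·1 = 2

t_a=1 t_c=0 v_peak=7/2 T=2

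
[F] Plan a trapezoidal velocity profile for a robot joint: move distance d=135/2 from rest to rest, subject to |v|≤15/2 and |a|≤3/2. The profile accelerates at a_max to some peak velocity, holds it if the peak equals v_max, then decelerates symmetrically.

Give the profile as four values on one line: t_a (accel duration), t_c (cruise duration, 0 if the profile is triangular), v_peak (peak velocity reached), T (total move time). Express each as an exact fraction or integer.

vₘ²/aₘ = (15/2)²/(3/2) = 75/2
135/2 ≥ 75/2 → trapezoidal
t_a = (15/2)/(3/2) = 5; v_peak = 15/2
d_cruise = 135/2 − 75/2 = 30; t_c = 30/(15/2) = 4
T = 2·5 + 4 = 14

t_a=5 t_c=4 v_peak=15/2 T=14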